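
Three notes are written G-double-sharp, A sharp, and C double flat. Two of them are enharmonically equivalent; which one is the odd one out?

In 12-tone equal temperament, enharmonic equivalents share a pitch class. G## is pitch class 9; A# is pitch class 10; Cbb is pitch class 10.
A# and Cbb share pitch class 10, while G## is pitch class 9.

G##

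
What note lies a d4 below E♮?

B#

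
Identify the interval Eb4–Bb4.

perfect fifth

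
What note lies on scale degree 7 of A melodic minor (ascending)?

G#

The A melodic minor (ascending) scale runs A B C D E F# G#.
Degree 7 is G#.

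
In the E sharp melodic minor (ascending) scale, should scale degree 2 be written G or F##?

F##

Each scale degree takes a distinct letter name. Degree 2 of a scale on E must use the letter F.
F## and G are enharmonically the same pitch, but only F## uses the letter F, so it is the correct spelling here.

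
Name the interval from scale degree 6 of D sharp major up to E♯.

perfect fourth

Scale degree 6 of D# major is B#.
B# up to E#: letters B→E make it a fourth; 5 semitones makes it perfect.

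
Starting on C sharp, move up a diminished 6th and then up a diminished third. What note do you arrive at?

Cbb

A diminished sixth up from C# is Ab (letter A, 7 semitones up).
A diminished third up from Ab is Cbb (letter C, 2 semitones up).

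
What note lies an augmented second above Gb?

A

A second above G lands on the letter A.
An augmented second spans 3 semitones, so Gb moves to pitch class 9. On the letter A that is A.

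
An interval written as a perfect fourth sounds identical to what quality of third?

A perfect fourth spans 5 semitones.
A third spanning 5 semitones is augmented (the major third is 4).

augmented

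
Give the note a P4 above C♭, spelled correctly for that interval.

Fb

C up a perfect fourth is F, so the target letter is F.
From Cb, a perfect fourth is 5 semitones up: Fb.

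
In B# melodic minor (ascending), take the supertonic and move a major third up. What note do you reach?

E##

The supertonic of B# melodic minor (ascending) is C##.
A major third (4 semitones) above C## lands on the letter E, giving E##.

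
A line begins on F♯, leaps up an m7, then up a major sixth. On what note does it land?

A minor seventh up from F# is E (letter E, 10 semitones up).
A major sixth up from E is C# (letter C, 9 semitones up).

C#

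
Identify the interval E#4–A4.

diminished fourth

The letter names run E→A, a span of 3 letter steps, so the interval is some kind of fourth.
E# to A is 4 semitones. A perfect fourth is 5, so 4 makes it diminished.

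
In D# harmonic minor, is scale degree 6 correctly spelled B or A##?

B

Each scale degree takes a distinct letter name. Degree 6 of a scale on D must use the letter B.
B and A## are enharmonically the same pitch, but only B uses the letter B, so it is the correct spelling here.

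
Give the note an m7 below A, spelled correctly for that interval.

A seventh below A lands on the letter B.
A minor seventh spans 10 semitones, so A moves to pitch class 11. On the letter B that is B.

B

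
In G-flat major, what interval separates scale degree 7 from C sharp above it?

augmented fifth

Scale degree 7 of Gb major is F.
F up to C#: letters F→C make it a fifth; 8 semitones makes it augmented.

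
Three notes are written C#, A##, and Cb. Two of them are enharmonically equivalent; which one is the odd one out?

C#

In 12-tone equal temperament, enharmonic equivalents share a pitch class. C# is pitch class 1; A## is pitch class 11; Cb is pitch class 11.
A## and Cb share pitch class 11, while C# is pitch class 1.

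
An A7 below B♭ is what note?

B down a major seventh is C, so the target letter is C.
From Bb, an augmented seventh is 12 semitones down: Cbb.

Cbb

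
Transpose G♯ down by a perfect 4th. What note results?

D#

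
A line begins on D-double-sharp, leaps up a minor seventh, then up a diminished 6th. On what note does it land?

A

A minor seventh up from D## is C## (letter C, 10 semitones up).
A diminished sixth up from C## is A (letter A, 7 semitones up).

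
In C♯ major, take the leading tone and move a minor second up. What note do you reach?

The leading tone of C# major is B#.
A minor second (1 semitone) above B# lands on the letter C, giving C#.

C#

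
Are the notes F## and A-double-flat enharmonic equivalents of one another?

Yes

F## is pitch class 7; Abb is pitch class 7.
All spellings map to pitch class 7, so they are enharmonically equivalent.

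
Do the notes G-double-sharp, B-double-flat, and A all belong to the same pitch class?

G## is pitch class 9; Bbb is pitch class 9; A is pitch class 9.
All spellings map to pitch class 9, so they are enharmonically equivalent.

Yes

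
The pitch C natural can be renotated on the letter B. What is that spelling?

C is pitch class 0. The letter B alone is pitch class 11.
To reach pitch class 0 from B requires an offset of +1 semitone, i.e. sharp: B#.

B#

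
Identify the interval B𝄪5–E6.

doubly diminished fourth

Counting letters B–C–D–E gives a fourth.
B##→E = 3 semitones, 2 narrower than the perfect fourth (5), so doubly diminished.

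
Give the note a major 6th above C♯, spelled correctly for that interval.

A#

C up a major sixth is A, so the target letter is A.
From C#, a major sixth is 9 semitones up: A#.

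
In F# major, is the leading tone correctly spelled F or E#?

Each scale degree takes a distinct letter name. Degree 7 of a scale on F must use the letter E.
E# and F are enharmonically the same pitch, but only E# uses the letter E, so it is the correct spelling here.

E#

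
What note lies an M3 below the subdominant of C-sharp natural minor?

The subdominant of C# natural minor is F#.
A major third (4 semitones) below F# lands on the letter D, giving D.

D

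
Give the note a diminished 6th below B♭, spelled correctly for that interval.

D#

B down a major sixth is D, so the target letter is D.
From Bb, a diminished sixth is 7 semitones down: D#.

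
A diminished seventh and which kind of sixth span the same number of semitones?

A diminished seventh spans 9 semitones.
A sixth spanning 9 semitones is major (the major sixth is 9).

major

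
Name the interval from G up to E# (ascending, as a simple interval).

The letter names run G→E, a span of 5 letter steps, so the interval is some kind of sixth.
G to E# is 10 semitones. A major sixth is 9, so 10 makes it augmented.

augmented sixth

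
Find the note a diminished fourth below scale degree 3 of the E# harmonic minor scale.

Scale degree 3 of E# harmonic minor is G#.
A diminished fourth (4 semitones) below G# lands on the letter D, giving D##.

D##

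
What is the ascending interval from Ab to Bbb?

minor second

The letter names run A→B, a span of 1 letter step, so the interval is some kind of second.
Ab to Bbb is 1 semitone. A major second is 2, so 1 makes it minor.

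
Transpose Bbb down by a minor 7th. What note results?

Cb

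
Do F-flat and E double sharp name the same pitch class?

Two spellings are enharmonically equivalent only if they share a pitch class.
Here Fb → 4, E## → 6; 4 ≠ 6, so they are not.

No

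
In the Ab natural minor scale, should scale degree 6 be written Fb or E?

Fb

Each scale degree takes a distinct letter name. Degree 6 of a scale on A must use the letter F.
Fb and E are enharmonically the same pitch, but only Fb uses the letter F, so it is the correct spelling here.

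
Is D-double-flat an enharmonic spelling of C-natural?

Dbb is pitch class 0; C is pitch class 0.
All spellings map to pitch class 0, so they are enharmonically equivalent.

Yes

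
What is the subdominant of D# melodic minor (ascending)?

Degree 4 takes the letter 3 steps above D, which is G.
In melodic minor (ascending), degree 4 sits 5 semitones above the tonic. D# + 5 semitones is pitch class 8, spelled on G as G#.

G#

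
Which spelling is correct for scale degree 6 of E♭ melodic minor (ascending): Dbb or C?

Each scale degree takes a distinct letter name. Degree 6 of a scale on E must use the letter C.
C and Dbb are enharmonically the same pitch, but only C uses the letter C, so it is the correct spelling here.

C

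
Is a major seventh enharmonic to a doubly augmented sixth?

Yes

A major seventh spans 11 semitones; a doubly augmented sixth spans 11.
They are enharmonically equivalent.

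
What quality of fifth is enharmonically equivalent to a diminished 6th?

perfect

A diminished sixth spans 7 semitones.
A fifth spanning 7 semitones is perfect (the perfect fifth is 7).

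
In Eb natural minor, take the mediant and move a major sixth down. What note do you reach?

Bbb

The mediant of Eb natural minor is Gb.
A major sixth (9 semitones) below Gb lands on the letter B, giving Bbb.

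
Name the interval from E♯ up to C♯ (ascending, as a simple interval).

minor sixth

The letter names run E→C, a span of 5 letter steps, so the interval is some kind of sixth.
E# to C# is 8 semitones. A major sixth is 9, so 8 makes it minor.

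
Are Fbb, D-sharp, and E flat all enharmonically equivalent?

Yes

Fbb = pitch class 3 and D# = pitch class 3 and Eb = pitch class 3 — the same pitch class, so they are enharmonic equivalents.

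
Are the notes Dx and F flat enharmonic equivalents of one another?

Yes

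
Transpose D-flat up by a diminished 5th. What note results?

Abb

A fifth above D lands on the letter A.
A diminished fifth spans 6 semitones, so Db moves to pitch class 7. On the letter A that is Abb.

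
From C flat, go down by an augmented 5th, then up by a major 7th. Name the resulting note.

An augmented fifth down from Cb is Fbb (letter F, 8 semitones down).
A major seventh up from Fbb is Ebb (letter E, 11 semitones up).

Ebb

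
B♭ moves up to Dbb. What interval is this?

Counting letters B–C–D gives a third.
Bb→Dbb = 2 semitones, 2 narrower than the major third (4), so diminished.

diminished third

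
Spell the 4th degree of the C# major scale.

F#

Degree 4 takes the letter 3 steps above C, which is F.
In major, degree 4 sits 5 semitones above the tonic. C# + 5 semitones is pitch class 6, spelled on F as F#.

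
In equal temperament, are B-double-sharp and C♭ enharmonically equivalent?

B## is pitch class 1; Cb is pitch class 11.
The pitch classes differ (1 vs. 11), so they are not enharmonic equivalents.

No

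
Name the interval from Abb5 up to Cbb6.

The letter names run A→C, a span of 2 letter steps, so the interval is some kind of third.
Abb to Cbb is 3 semitones. A major third is 4, so 3 makes it minor.

minor third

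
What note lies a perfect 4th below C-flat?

Gb

A fourth below C lands on the letter G.
A perfect fourth spans 5 semitones, so Cb moves to pitch class 6. On the letter G that is Gb.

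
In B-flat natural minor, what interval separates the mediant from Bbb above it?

minor sixth

The mediant of Bb natural minor is Db.
Db up to Bbb: letters D→B make it a sixth; 8 semitones makes it minor.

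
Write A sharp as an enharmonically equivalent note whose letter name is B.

Bb

A# is pitch class 10. The letter B alone is pitch class 11.
To reach pitch class 10 from B requires an offset of -1 semitone, i.e. flat: Bb.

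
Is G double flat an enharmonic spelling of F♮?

Yes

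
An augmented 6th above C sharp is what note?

C up a major sixth is A, so the target letter is A.
From C#, an augmented sixth is 10 semitones up: A##.

A##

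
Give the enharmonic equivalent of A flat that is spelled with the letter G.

G#

Ab is pitch class 8. The letter G alone is pitch class 7.
To reach pitch class 8 from G requires an offset of +1 semitone, i.e. sharp: G#.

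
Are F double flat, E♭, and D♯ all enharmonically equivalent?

Yes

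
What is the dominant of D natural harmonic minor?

Degree 5 takes the letter 4 steps above D, which is A.
In harmonic minor, degree 5 sits 7 semitones above the tonic. D + 7 semitones is pitch class 9, spelled on A as A.

A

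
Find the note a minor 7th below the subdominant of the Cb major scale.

Gb

The subdominant of Cb major is Fb.
A minor seventh (10 semitones) below Fb lands on the letter G, giving Gb.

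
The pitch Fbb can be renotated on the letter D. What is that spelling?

D#

Plain D sits 1 semitone below Fbb, so on the letter D the same pitch needs a sharp: D#.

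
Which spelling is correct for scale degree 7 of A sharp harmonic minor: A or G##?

G##

Each scale degree takes a distinct letter name. Degree 7 of a scale on A must use the letter G.
G## and A are enharmonically the same pitch, but only G## uses the letter G, so it is the correct spelling here.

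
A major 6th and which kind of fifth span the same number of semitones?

doubly augmented

A major sixth spans 9 semitones.
A fifth spanning 9 semitones is doubly augmented (the perfect fifth is 7).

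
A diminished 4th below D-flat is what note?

D down a perfect fourth is A, so the target letter is A.
From Db, a diminished fourth is 4 semitones down: A.

A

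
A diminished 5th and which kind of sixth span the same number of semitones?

doubly diminished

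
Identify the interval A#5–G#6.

minor seventh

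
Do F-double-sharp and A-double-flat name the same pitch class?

F## = pitch class 7 and Abb = pitch class 7 — the same pitch class, so they are enharmonic equivalents.

Yes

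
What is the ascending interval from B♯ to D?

diminished third

The letter names run B→D, a span of 2 letter steps, so the interval is some kind of third.
B# to D is 2 semitones. A major third is 4, so 2 makes it diminished.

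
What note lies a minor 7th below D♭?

A seventh below D lands on the letter E.
A minor seventh spans 10 semitones, so Db moves to pitch class 3. On the letter E that is Eb.

Eb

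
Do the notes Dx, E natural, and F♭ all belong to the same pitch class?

D## = pitch class 4 and E = pitch class 4 and Fb = pitch class 4 — the same pitch class, so they are enharmonic equivalents.

Yes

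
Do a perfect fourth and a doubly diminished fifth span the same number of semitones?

Yes

A perfect fourth spans 5 semitones; a doubly diminished fifth spans 5.
They are enharmonically equivalent.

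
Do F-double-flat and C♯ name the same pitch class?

Two spellings are enharmonically equivalent only if they share a pitch class.
Here Fbb → 3, C# → 1; 1 ≠ 3, so they are not.

No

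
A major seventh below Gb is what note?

G down a major seventh is Ab, so the target letter is A.
From Gb, a major seventh is 11 semitones down: Abb.

Abb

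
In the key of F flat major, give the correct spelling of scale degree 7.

The Fb major scale runs Fb Gb Ab Bbb Cb Db Eb.
Degree 7 is Eb.

Eb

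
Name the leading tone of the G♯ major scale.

The G# major scale runs G# A# B# C# D# E# F##.
Degree 7 is F##.

F##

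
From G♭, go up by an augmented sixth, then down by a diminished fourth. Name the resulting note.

B#

An augmented sixth up from Gb is E (letter E, 10 semitones up).
A diminished fourth down from E is B# (letter B, 4 semitones down).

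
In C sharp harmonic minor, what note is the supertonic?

D#

Degree 2 takes the letter 1 step above C, which is D.
In harmonic minor, degree 2 sits 2 semitones above the tonic. C# + 2 semitones is pitch class 3, spelled on D as D#.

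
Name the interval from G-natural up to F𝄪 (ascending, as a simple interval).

augmented seventh

Counting letters G–A–B–C–D–E–F gives a seventh.
G→F## = 12 semitones, 1 wider than the major seventh (11), so augmented.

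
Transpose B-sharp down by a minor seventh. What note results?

A seventh below B lands on the letter C.
A minor seventh spans 10 semitones, so B# moves to pitch class 2. On the letter C that is C##.

C##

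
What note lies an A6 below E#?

G

E down a major sixth is G, so the target letter is G.
From E#, an augmented sixth is 10 semitones down: G.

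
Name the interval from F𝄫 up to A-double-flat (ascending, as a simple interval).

major third

The letter names run F→A, a span of 2 letter steps, so the interval is some kind of third.
Fbb to Abb is 4 semitones. A major third is 4, so 4 makes it major.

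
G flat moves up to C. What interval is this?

Counting letters G–A–B–C gives a fourth.
Gb→C = 6 semitones, 1 wider than the perfect fourth (5), so augmented.

augmented fourth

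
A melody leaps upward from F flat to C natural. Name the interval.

augmented fifth

The letter names run F→C, a span of 4 letter steps, so the interval is some kind of fifth.
Fb to C is 8 semitones. A perfect fifth is 7, so 8 makes it augmented.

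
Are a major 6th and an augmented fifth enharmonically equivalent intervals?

No

A major sixth spans 9 semitones; an augmented fifth spans 8.
The spans differ, so they are not enharmonic equivalents.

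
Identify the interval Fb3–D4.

Counting letters F–G–A–B–C–D gives a sixth.
Fb→D = 10 semitones, 1 wider than the major sixth (9), so augmented.

augmented sixth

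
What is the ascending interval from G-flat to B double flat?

minor third

The letter names run G→B, a span of 2 letter steps, so the interval is some kind of third.
Gb to Bbb is 3 semitones. A major third is 4, so 3 makes it minor.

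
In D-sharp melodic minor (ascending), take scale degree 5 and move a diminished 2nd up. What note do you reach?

Bb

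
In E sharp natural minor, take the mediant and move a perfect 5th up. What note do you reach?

D#

The mediant of E# natural minor is G#.
A perfect fifth (7 semitones) above G# lands on the letter D, giving D#.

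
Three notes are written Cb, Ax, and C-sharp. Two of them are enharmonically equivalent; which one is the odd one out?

C#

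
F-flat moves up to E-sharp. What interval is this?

The letter names run F→E, a span of 6 letter steps, so the interval is some kind of seventh.
Fb to E# is 13 semitones. A major seventh is 11, so 13 makes it doubly augmented.

doubly augmented seventh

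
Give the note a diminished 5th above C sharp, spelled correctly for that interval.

C up a perfect fifth is G, so the target letter is G.
From C#, a diminished fifth is 6 semitones up: G.

G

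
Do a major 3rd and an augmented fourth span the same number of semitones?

No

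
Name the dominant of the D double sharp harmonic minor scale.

Degree 5 takes the letter 4 steps above D, which is A.
In harmonic minor, degree 5 sits 7 semitones above the tonic. D## + 7 semitones is pitch class 11, spelled on A as A##.

A##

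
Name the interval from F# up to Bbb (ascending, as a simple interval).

The letter names run F→B, a span of 3 letter steps, so the interval is some kind of fourth.
F# to Bbb is 3 semitones. A perfect fourth is 5, so 3 makes it doubly diminished.

doubly diminished fourth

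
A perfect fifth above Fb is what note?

Cb

A fifth above F lands on the letter C.
A perfect fifth spans 7 semitones, so Fb moves to pitch class 11. On the letter C that is Cb.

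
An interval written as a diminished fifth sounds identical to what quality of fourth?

A diminished fifth spans 6 semitones.
A fourth spanning 6 semitones is augmented (the perfect fourth is 5).

augmented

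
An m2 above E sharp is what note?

F#

A second above E lands on the letter F.
A minor second spans 1 semitone, so E# moves to pitch class 6. On the letter F that is F#.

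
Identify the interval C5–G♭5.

diminished fifth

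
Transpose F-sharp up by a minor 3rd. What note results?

A

A third above F lands on the letter A.
A minor third spans 3 semitones, so F# moves to pitch class 9. On the letter A that is A.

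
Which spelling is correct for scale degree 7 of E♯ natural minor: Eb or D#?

D#

Each scale degree takes a distinct letter name. Degree 7 of a scale on E must use the letter D.
D# and Eb are enharmonically the same pitch, but only D# uses the letter D, so it is the correct spelling here.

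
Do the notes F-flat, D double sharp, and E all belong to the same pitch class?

Fb = pitch class 4 and D## = pitch class 4 and E = pitch class 4 — the same pitch class, so they are enharmonic equivalents.

Yes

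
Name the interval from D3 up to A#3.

augmented fifth

The letter names run D→A, a span of 4 letter steps, so the interval is some kind of fifth.
D to A# is 8 semitones. A perfect fifth is 7, so 8 makes it augmented.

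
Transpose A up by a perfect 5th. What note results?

E

A fifth above A lands on the letter E.
A perfect fifth spans 7 semitones, so A moves to pitch class 4. On the letter E that is E.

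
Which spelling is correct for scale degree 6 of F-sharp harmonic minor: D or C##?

Each scale degree takes a distinct letter name. Degree 6 of a scale on F must use the letter D.
D and C## are enharmonically the same pitch, but only D uses the letter D, so it is the correct spelling here.

D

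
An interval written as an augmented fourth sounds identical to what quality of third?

doubly augmented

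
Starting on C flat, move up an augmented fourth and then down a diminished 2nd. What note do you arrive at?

An augmented fourth up from Cb is F (letter F, 6 semitones up).
A diminished second down from F is E# (letter E, 0 semitones down).

E#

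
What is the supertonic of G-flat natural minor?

Degree 2 takes the letter 1 step above G, which is A.
In natural minor, degree 2 sits 2 semitones above the tonic. Gb + 2 semitones is pitch class 8, spelled on A as Ab.

Ab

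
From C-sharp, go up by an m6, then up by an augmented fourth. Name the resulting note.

A minor sixth up from C# is A (letter A, 8 semitones up).
An augmented fourth up from A is D# (letter D, 6 semitones up).

D#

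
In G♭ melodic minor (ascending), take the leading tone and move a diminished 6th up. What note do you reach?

The leading tone of Gb melodic minor (ascending) is F.
A diminished sixth (7 semitones) above F lands on the letter D, giving Dbb.

Dbb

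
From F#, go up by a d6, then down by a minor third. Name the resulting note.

A diminished sixth up from F# is Db (letter D, 7 semitones up).
A minor third down from Db is Bb (letter B, 3 semitones down).

Bb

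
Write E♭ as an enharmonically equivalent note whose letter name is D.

Plain D sits 1 semitone below Eb, so on the letter D the same pitch needs a sharp: D#.

D#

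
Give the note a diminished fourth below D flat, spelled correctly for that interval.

D down a perfect fourth is A, so the target letter is A.
From Db, a diminished fourth is 4 semitones down: A.

A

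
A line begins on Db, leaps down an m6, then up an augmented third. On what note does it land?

A#

A minor sixth down from Db is F (letter F, 8 semitones down).
An augmented third up from F is A# (letter A, 5 semitones up).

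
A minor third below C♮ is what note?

A third below C lands on the letter A.
A minor third spans 3 semitones, so C moves to pitch class 9. On the letter A that is A.

A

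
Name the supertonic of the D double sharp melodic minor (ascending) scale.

Degree 2 takes the letter 1 step above D, which is E.
In melodic minor (ascending), degree 2 sits 2 semitones above the tonic. D## + 2 semitones is pitch class 6, spelled on E as E##.

E##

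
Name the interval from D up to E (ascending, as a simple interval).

The letter names run D→E, a span of 1 letter step, so the interval is some kind of second.
D to E is 2 semitones. A major second is 2, so 2 makes it major.

major second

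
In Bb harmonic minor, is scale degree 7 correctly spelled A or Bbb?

A

Each scale degree takes a distinct letter name. Degree 7 of a scale on B must use the letter A.
A and Bbb are enharmonically the same pitch, but only A uses the letter A, so it is the correct spelling here.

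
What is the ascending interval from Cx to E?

Counting letters C–D–E gives a third.
C##→E = 2 semitones, 2 narrower than the major third (4), so diminished.

diminished third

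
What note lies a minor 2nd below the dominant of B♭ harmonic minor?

The dominant of Bb harmonic minor is F.
A minor second (1 semitone) below F lands on the letter E, giving E.

E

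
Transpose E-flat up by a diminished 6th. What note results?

Cbb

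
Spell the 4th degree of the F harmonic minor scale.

Degree 4 takes the letter 3 steps above F, which is B.
In harmonic minor, degree 4 sits 5 semitones above the tonic. F + 5 semitones is pitch class 10, spelled on B as Bb.

Bb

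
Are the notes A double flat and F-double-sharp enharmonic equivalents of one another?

Yes

Abb is pitch class 7; F## is pitch class 7.
All spellings map to pitch class 7, so they are enharmonically equivalent.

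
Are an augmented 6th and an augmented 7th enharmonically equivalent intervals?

An augmented sixth spans 10 semitones; an augmented seventh spans 12.
The spans differ, so they are not enharmonic equivalents.

No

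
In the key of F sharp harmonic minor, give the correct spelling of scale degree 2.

G#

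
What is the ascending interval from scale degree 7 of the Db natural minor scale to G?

augmented fifth

Scale degree 7 of Db natural minor is Cb.
Cb up to G: letters C→G make it a fifth; 8 semitones makes it augmented.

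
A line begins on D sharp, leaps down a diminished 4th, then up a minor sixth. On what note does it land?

F##

A diminished fourth down from D# is A## (letter A, 4 semitones down).
A minor sixth up from A## is F## (letter F, 8 semitones up).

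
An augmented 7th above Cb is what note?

B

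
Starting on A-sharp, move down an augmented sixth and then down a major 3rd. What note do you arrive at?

Ab

An augmented sixth down from A# is C (letter C, 10 semitones down).
A major third down from C is Ab (letter A, 4 semitones down).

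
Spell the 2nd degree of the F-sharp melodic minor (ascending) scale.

Degree 2 takes the letter 1 step above F, which is G.
In melodic minor (ascending), degree 2 sits 2 semitones above the tonic. F# + 2 semitones is pitch class 8, spelled on G as G#.

G#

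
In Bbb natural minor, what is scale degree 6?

Gbb

Degree 6 takes the letter 5 steps above B, which is G.
In natural minor, degree 6 sits 8 semitones above the tonic. Bbb + 8 semitones is pitch class 5, spelled on G as Gbb.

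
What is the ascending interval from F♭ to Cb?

Counting letters F–G–A–B–C gives a fifth.
Fb→Cb = 7 semitones, exactly the perfect fifth.

perfect fifth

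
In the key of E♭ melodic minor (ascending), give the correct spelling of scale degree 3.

The Eb melodic minor (ascending) scale runs Eb F Gb Ab Bb C D.
Degree 3 is Gb.

Gb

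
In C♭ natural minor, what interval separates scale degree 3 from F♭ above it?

major second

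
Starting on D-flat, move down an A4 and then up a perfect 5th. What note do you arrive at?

An augmented fourth down from Db is Abb (letter A, 6 semitones down).
A perfect fifth up from Abb is Ebb (letter E, 7 semitones up).

Ebb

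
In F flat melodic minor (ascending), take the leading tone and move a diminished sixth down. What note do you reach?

The leading tone of Fb melodic minor (ascending) is Eb.
A diminished sixth (7 semitones) below Eb lands on the letter G, giving G#.

G#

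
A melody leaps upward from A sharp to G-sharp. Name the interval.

minor seventh

Counting letters A–B–C–D–E–F–G gives a seventh.
A#→G# = 10 semitones, 1 narrower than the major seventh (11), so minor.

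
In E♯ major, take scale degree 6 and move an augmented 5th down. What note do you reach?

Scale degree 6 of E# major is C##.
An augmented fifth (8 semitones) below C## lands on the letter F, giving F#.

F#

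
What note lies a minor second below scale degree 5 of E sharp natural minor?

Scale degree 5 of E# natural minor is B#.
A minor second (1 semitone) below B# lands on the letter A, giving A##.

A##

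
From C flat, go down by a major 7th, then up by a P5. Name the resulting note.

A major seventh down from Cb is Dbb (letter D, 11 semitones down).
A perfect fifth up from Dbb is Abb (letter A, 7 semitones up).

Abb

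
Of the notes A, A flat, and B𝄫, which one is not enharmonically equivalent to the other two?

In 12-tone equal temperament, enharmonic equivalents share a pitch class. A is pitch class 9; Ab is pitch class 8; Bbb is pitch class 9.
A and Bbb share pitch class 9, while Ab is pitch class 8.

Ab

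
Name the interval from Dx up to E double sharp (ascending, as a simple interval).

The letter names run D→E, a span of 1 letter step, so the interval is some kind of second.
D## to E## is 2 semitones. A major second is 2, so 2 makes it major.

major second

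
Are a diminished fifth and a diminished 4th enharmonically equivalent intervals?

No

A diminished fifth spans 6 semitones; a diminished fourth spans 4.
The spans differ, so they are not enharmonic equivalents.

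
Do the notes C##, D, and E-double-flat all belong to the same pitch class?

C## = pitch class 2 and D = pitch class 2 and Ebb = pitch class 2 — the same pitch class, so they are enharmonic equivalents.

Yes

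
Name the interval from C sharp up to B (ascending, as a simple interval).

minor seventh

Counting letters C–D–E–F–G–A–B gives a seventh.
C#→B = 10 semitones, 1 narrower than the major seventh (11), so minor.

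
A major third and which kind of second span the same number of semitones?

doubly augmented

A major third spans 4 semitones.
A second spanning 4 semitones is doubly augmented (the major second is 2).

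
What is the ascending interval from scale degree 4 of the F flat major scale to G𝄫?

Scale degree 4 of Fb major is Bbb.
Bbb up to Gbb: letters B→G make it a sixth; 8 semitones makes it minor.

minor sixth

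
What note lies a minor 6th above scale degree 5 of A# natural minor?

C#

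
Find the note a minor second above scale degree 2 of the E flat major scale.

Gb

Scale degree 2 of Eb major is F.
A minor second (1 semitone) above F lands on the letter G, giving Gb.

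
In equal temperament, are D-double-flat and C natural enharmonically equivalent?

Yes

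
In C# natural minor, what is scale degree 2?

D#

The C# natural minor scale runs C# D# E F# G# A B.
Degree 2 is D#.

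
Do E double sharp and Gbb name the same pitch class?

No

Two spellings are enharmonically equivalent only if they share a pitch class.
Here E## → 6, Gbb → 5; 5 ≠ 6, so they are not.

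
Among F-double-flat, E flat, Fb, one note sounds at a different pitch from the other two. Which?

In 12-tone equal temperament, enharmonic equivalents share a pitch class. Fbb is pitch class 3; Eb is pitch class 3; Fb is pitch class 4.
Fbb and Eb share pitch class 3, while Fb is pitch class 4.

Fb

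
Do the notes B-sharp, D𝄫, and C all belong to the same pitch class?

B# = pitch class 0 and Dbb = pitch class 0 and C = pitch class 0 — the same pitch class, so they are enharmonic equivalents.

Yes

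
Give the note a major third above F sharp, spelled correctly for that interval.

A#

F up a major third is A, so the target letter is A.
From F#, a major third is 4 semitones up: A#.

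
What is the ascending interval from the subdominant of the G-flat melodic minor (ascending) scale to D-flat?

major second

The subdominant of Gb melodic minor (ascending) is Cb.
Cb up to Db: letters C→D make it a second; 2 semitones makes it major.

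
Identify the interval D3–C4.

minor seventh

The letter names run D→C, a span of 6 letter steps, so the interval is some kind of seventh.
D to C is 10 semitones. A major seventh is 11, so 10 makes it minor.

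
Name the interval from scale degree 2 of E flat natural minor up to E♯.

augmented seventh

Scale degree 2 of Eb natural minor is F.
F up to E#: letters F→E make it a seventh; 12 semitones makes it augmented.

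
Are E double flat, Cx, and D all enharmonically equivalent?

Yes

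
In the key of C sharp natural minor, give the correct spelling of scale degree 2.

D#

Degree 2 takes the letter 1 step above C, which is D.
In natural minor, degree 2 sits 2 semitones above the tonic. C# + 2 semitones is pitch class 3, spelled on D as D#.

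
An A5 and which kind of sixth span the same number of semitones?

minor

An augmented fifth spans 8 semitones.
A sixth spanning 8 semitones is minor (the major sixth is 9).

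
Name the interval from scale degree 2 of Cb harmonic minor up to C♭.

minor seventh

Scale degree 2 of Cb harmonic minor is Db.
Db up to Cb: letters D→C make it a seventh; 10 semitones makes it minor.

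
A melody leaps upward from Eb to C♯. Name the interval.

The letter names run E→C, a span of 5 letter steps, so the interval is some kind of sixth.
Eb to C# is 10 semitones. A major sixth is 9, so 10 makes it augmented.

augmented sixth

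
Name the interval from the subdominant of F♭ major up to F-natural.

The subdominant of Fb major is Bbb.
Bbb up to F: letters B→F make it a fifth; 8 semitones makes it augmented.

augmented fifth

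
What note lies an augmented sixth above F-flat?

F up a major sixth is D, so the target letter is D.
From Fb, an augmented sixth is 10 semitones up: D.

D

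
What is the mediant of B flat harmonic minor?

Db

Degree 3 takes the letter 2 steps above B, which is D.
In harmonic minor, degree 3 sits 3 semitones above the tonic. Bb + 3 semitones is pitch class 1, spelled on D as Db.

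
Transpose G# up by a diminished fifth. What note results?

D

A fifth above G lands on the letter D.
A diminished fifth spans 6 semitones, so G# moves to pitch class 2. On the letter D that is D.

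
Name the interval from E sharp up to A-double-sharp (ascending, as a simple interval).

augmented fourth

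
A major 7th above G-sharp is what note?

F##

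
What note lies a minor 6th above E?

C

E up a major sixth is C#, so the target letter is C.
From E, a minor sixth is 8 semitones up: C.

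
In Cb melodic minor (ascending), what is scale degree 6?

Degree 6 takes the letter 5 steps above C, which is A.
In melodic minor (ascending), degree 6 sits 9 semitones above the tonic. Cb + 9 semitones is pitch class 8, spelled on A as Ab.

Ab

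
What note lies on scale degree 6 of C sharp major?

Degree 6 takes the letter 5 steps above C, which is A.
In major, degree 6 sits 9 semitones above the tonic. C# + 9 semitones is pitch class 10, spelled on A as A#.

A#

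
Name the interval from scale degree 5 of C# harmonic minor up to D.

diminished fifth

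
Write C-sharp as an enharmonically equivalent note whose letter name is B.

C# is pitch class 1. The letter B alone is pitch class 11.
To reach pitch class 1 from B requires an offset of +2 semitones, i.e. double sharp: B##.

B##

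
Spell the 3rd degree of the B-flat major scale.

The Bb major scale runs Bb C D Eb F G A.
Degree 3 is D.

D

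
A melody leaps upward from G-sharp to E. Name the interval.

minor sixth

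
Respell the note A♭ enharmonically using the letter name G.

Ab is pitch class 8. The letter G alone is pitch class 7.
To reach pitch class 8 from G requires an offset of +1 semitone, i.e. sharp: G#.

G#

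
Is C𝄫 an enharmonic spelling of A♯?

Yes

Cbb is pitch class 10; A# is pitch class 10.
All spellings map to pitch class 10, so they are enharmonically equivalent.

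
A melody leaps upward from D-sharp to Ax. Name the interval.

augmented fifth

Counting letters D–E–F–G–A gives a fifth.
D#→A## = 8 semitones, 1 wider than the perfect fifth (7), so augmented.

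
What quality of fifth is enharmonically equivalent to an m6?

augmented

A minor sixth spans 8 semitones.
A fifth spanning 8 semitones is augmented (the perfect fifth is 7).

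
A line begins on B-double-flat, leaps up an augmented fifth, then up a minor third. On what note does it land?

An augmented fifth up from Bbb is F (letter F, 8 semitones up).
A minor third up from F is Ab (letter A, 3 semitones up).

Ab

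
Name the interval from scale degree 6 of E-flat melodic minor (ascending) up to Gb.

diminished fifth

Scale degree 6 of Eb melodic minor (ascending) is C.
C up to Gb: letters C→G make it a fifth; 6 semitones makes it diminished.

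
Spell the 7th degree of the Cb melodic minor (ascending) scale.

The Cb melodic minor (ascending) scale runs Cb Db Ebb Fb Gb Ab Bb.
Degree 7 is Bb.

Bb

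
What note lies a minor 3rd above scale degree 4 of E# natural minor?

Scale degree 4 of E# natural minor is A#.
A minor third (3 semitones) above A# lands on the letter C, giving C#.

C#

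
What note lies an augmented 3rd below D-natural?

Bbb

D down a major third is Bb, so the target letter is B.
From D, an augmented third is 5 semitones down: Bbb.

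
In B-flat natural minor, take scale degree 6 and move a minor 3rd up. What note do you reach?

Scale degree 6 of Bb natural minor is Gb.
A minor third (3 semitones) above Gb lands on the letter B, giving Bbb.

Bbb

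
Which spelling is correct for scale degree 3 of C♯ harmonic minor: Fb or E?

E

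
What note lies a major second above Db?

A second above D lands on the letter E.
A major second spans 2 semitones, so Db moves to pitch class 3. On the letter E that is Eb.

Eb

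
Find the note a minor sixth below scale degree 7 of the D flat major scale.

Scale degree 7 of Db major is C.
A minor sixth (8 semitones) below C lands on the letter E, giving E.

E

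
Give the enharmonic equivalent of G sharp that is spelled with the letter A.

G# is pitch class 8. The letter A alone is pitch class 9.
To reach pitch class 8 from A requires an offset of -1 semitone, i.e. flat: Ab.

Ab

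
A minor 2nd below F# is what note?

E#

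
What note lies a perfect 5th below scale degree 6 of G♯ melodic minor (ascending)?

A#

Scale degree 6 of G# melodic minor (ascending) is E#.
A perfect fifth (7 semitones) below E# lands on the letter A, giving A#.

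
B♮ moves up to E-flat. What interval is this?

Counting letters B–C–D–E gives a fourth.
B→Eb = 4 semitones, 1 narrower than the perfect fourth (5), so diminished.

diminished fourth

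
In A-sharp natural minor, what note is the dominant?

E#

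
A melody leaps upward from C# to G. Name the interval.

diminished fifth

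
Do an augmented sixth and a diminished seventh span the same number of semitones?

No

An augmented sixth spans 10 semitones; a diminished seventh spans 9.
The spans differ, so they are not enharmonic equivalents.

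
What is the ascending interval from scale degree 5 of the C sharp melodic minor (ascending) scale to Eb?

Scale degree 5 of C# melodic minor (ascending) is G#.
G# up to Eb: letters G→E make it a sixth; 7 semitones makes it diminished.

diminished sixth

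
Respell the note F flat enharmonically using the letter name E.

E

Fb is pitch class 4. The letter E alone is pitch class 4.
Pitch class 4 on E needs no accidental: E.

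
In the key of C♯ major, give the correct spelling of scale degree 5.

G#

Degree 5 takes the letter 4 steps above C, which is G.
In major, degree 5 sits 7 semitones above the tonic. C# + 7 semitones is pitch class 8, spelled on G as G#.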